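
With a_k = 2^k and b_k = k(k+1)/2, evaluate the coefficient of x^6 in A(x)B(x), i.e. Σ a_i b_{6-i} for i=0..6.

219

This is [x^6] in the product of the two ordinary generating functions.
Σ = 1·21 + 2·15 + 4·10 + 8·6 + 16·3 + 32·1 + 64·0 = 219.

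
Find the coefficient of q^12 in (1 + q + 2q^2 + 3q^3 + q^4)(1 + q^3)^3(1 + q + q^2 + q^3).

19

(1 + q + 2q^2 + 3q^3 + q^4) has coefficients 1,1,2,3,1 for degrees 0…4.
(1 + q^3)^3 has coefficients 1,0,0,3,0,0,3,0,0,1,0,0,0 for degrees 0…12.
Finally multiplying by (1 + q + q^2 + q^3), the product of all factors after the first has coefficients 1,1,1,4,3,3,6,3,3,4,1,1,1 for degrees 0…12.
[q^12] = 1·1 + 1·1 + 2·1 + 3·4 + 1·3 = 19.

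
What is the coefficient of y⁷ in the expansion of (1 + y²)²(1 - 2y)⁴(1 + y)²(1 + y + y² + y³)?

(1 + y²)² has coefficients 1,0,2,0,1 for degrees 0…4.
(1 - 2y)⁴ has coefficients 1,-8,24,-32,16,0,0,0 for degrees 0…7.
Multiplying by (1 + y)² gives running coefficients 1,-6,9,8,-24,0,16,0 for degrees 0…7.
Finally multiplying by (1 + y + y² + y³), the product of all factors after the first has coefficients 1,-5,4,12,-13,-7,0,-8 for degrees 0…7.
[y⁷] = 1·(-8) + 2·(-7) + 1·12 = -10.

-10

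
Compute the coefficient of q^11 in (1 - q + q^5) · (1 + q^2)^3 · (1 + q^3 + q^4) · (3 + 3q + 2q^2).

(1 - q + q^5) has coefficients 1,-1,0,0,0,1 for degrees 0…5.
(1 + q^2)^3 has coefficients 1,0,3,0,3,0,1,0,0,0,0,0 for degrees 0…11.
Multiplying by (1 + q^3 + q^4) gives running coefficients 1,0,3,1,4,3,4,3,3,1,1,0 for degrees 0…11.
Finally multiplying by (3 + 3q + 2q^2), the product of all factors after the first has coefficients 3,3,11,12,21,23,29,27,26,18,12,5 for degrees 0…11.
[q^11] = 1·5 − 1·12 + 1·29 = 22.

22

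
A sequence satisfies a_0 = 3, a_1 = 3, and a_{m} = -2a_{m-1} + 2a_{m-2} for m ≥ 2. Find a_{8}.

-720

The ordinary generating function has denominator 1 + 2y - 2y^2.
Iterating the recurrence: a_0,…,a_{8} = 3, 3, 0, 6, -12, 36, -96, 264, -720.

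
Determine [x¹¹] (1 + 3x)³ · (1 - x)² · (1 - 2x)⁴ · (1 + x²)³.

4571

(1 + 3x)³ has coefficients 1,9,27,27 for degrees 0…3.
(1 - x)² has coefficients 1,-2,1,0,0,0,0,0,0,0,0,0 for degrees 0…11.
Multiplying by (1 - 2x)⁴ gives running coefficients 1,-10,41,-88,104,-64,16,0,0,0,0,0 for degrees 0…11.
Finally multiplying by (1 + x²)³, the product of all factors after the first has coefficients 1,-10,44,-118,230,-358,452,-466,401,-280,152,-64 for degrees 0…11.
[x¹¹] = 1·(-64) + 9·152 + 27·(-280) + 27·401 = 4571.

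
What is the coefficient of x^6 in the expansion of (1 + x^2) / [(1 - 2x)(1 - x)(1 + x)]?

106

Partial fractions give a closed form: a_n = (5/3)·2^n + (-1)·1^n + (1/3)·(-1)^n.
At n = 6: a_6 = 106.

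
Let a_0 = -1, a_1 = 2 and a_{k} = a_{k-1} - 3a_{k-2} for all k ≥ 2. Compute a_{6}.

35

The ordinary generating function has denominator 1 - q + 3q^2.
Iterating the recurrence: a_0,…,a_{6} = -1, 2, 5, -1, -16, -13, 35.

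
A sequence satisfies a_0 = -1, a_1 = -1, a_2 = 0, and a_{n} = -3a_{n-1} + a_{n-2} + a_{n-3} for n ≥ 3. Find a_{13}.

-191821

The ordinary generating function has denominator 1 + 3y - y^2 - y^3.
Iterating the recurrence: a_0,…,a_{13} = -1, -1, 0, -2, 5, -17, 54, -174, 559, -1797, 5776, -18566, 59677, -191821.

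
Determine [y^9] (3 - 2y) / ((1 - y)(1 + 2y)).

-1365

Partial fractions give a closed form: a_n = (1/3)·1^n + (8/3)·(-2)^n.
At n = 9: a_9 = -1365.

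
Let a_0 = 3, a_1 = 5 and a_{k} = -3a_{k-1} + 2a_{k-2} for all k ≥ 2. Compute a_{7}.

5845

The ordinary generating function has denominator 1 + 3q - 2q^2.
Iterating the recurrence: a_0,…,a_{7} = 3, 5, -9, 37, -129, 461, -1641, 5845.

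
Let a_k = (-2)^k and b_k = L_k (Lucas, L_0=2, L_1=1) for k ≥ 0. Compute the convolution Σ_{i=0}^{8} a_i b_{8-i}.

The convolution is the t^8 coefficient of A(t)B(t).
Σ = 1·47 − 2·29 + 4·18 − 8·11 + 16·7 − 32·4 + 64·3 − 128·1 + 256·2 = 533.

533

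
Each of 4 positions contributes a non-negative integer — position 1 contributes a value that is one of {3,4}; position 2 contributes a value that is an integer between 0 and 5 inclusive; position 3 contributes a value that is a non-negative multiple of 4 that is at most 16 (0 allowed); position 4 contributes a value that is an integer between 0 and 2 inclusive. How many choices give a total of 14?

9

The generating function for the choices is (z³ + z⁴)·(1 + z + z² + z³ + z⁴ + z⁵)·(1 + z⁴ + z⁸ + z¹² + z¹⁶)·(1 + z + z²); the count is [z¹⁴].
(z³ + z⁴) has coefficients 0,0,0,1,1 for degrees 0…4.
(1 + z + z² + z³ + z⁴ + z⁵) has coefficients 1,1,1,1,1,1,0,0,0,0,0,0,0,0,0 for degrees 0…14.
Multiplying by (1 + z⁴ + z⁸ + z¹² + z¹⁶) gives running coefficients 1,1,1,1,2,2,1,1,2,2,1,1,2,2,1 for degrees 0…14.
Finally multiplying by (1 + z + z²), the product of all factors after the first has coefficients 1,2,3,3,4,5,5,4,4,5,5,4,4,5,5 for degrees 0…14.
[z¹⁴] = 1·4 + 1·5 = 9.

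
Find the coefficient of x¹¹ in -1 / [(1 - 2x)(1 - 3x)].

Partial fractions give a closed form: a_n = (2)·2^n + (-3)·3^n.
At n = 11: a_11 = -527345.

-527345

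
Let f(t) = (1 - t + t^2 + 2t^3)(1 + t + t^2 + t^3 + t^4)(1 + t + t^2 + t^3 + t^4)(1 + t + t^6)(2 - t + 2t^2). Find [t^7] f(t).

64

(1 - t + t^2 + 2t^3) has coefficients 1,-1,1,2 for degrees 0…3.
(1 + t + t^2 + t^3 + t^4) has coefficients 1,1,1,1,1,0,0,0 for degrees 0…7.
Multiplying by (1 + t + t^2 + t^3 + t^4) gives running coefficients 1,2,3,4,5,4,3,2 for degrees 0…7.
Multiplying by (1 + t + t^6) gives running coefficients 1,3,5,7,9,9,8,7 for degrees 0…7.
Finally multiplying by (2 - t + 2t^2), the product of all factors after the first has coefficients 2,5,9,15,21,23,25,24 for degrees 0…7.
[t^7] = 1·24 − 1·25 + 1·23 + 2·21 = 64.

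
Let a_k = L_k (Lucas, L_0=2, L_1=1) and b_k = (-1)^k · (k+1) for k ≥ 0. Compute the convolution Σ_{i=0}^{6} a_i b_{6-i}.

24

The convolution is the t^6 coefficient of A(t)B(t).
Σ = 2·7 + 1·(-6) + 3·5 + 4·(-4) + 7·3 + 11·(-2) + 18·1 = 24.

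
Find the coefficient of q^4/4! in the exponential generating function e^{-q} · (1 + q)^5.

-19

The EGF product rule gives c_4 = Σ_{k_1+k_2=4} C(4; k_1,k_2) · ∏ g_i(k_i), where e^{-q} gives (-1)^k; (1+q)^5 gives the falling factorial (5)_k.
g_1(k) for k = 0…4: 1, -1, 1, -1, 1.
g_2(k) for k = 0…4: 1, 5, 20, 60, 120.
c_4 = Σ_k C(4,k)·g_1(k)·g_2(4−k) = 1·1·120 + 4·(-1)·60 + 6·1·20 + 4·(-1)·5 + 1·1·1 = 120 − 240 + 120 − 20 + 1 = -19.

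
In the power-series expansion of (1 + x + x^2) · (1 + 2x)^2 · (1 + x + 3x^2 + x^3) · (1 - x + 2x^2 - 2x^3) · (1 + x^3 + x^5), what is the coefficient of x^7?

16

(1 + x + x^2) has coefficients 1,1,1 for degrees 0…2.
(1 + 2x)^2 has coefficients 1,4,4,0,0,0,0,0 for degrees 0…7.
Multiplying by (1 + x + 3x^2 + x^3) gives running coefficients 1,5,11,17,16,4,0,0 for degrees 0…7.
Multiplying by (1 - x + 2x^2 - 2x^3) gives running coefficients 1,4,8,14,11,0,-6,-24 for degrees 0…7.
Finally multiplying by (1 + x^3 + x^5), the product of all factors after the first has coefficients 1,4,8,15,15,9,12,-5 for degrees 0…7.
[x^7] = 1·(-5) + 1·12 + 1·9 = 16.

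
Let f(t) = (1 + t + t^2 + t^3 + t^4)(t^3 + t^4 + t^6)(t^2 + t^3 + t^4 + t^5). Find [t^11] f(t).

(1 + t + t^2 + t^3 + t^4) has coefficients 1,1,1,1,1 for degrees 0…4.
(t^3 + t^4 + t^6) has coefficients 0,0,0,1,1,0,1,0,0,0,0,0 for degrees 0…11.
Finally multiplying by (t^2 + t^3 + t^4 + t^5), the product of all factors after the first has coefficients 0,0,0,0,0,1,2,2,3,2,1,1 for degrees 0…11.
[t^11] = 1·1 + 1·1 + 1·2 + 1·3 + 1·2 = 9.

9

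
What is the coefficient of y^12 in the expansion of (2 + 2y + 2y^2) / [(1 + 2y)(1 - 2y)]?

The denominator gives the recurrence a_n = 4a_(n−2) for n ≥ 3; the numerator fixes a_0 = 2, a_1 = 2, a_2 = 10.
Iterating: 2, 2, 10, 8, 40, 32, 160, 128, 640, 512, 2560, 2048, 10240, so a_12 = 10240.

10240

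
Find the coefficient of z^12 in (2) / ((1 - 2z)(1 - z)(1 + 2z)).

10922

Partial fractions give a closed form: a_n = (2)·2^n + (-2/3)·1^n + (2/3)·(-2)^n.
At n = 12: a_12 = 10922.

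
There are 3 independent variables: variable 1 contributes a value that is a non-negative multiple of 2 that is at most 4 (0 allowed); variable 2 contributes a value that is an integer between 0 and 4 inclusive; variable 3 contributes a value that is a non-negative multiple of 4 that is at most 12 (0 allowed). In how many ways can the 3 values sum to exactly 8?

The generating function for the choices is (1 + x^2 + x^4)·(1 + x + x^2 + x^3 + x^4)·(1 + x^4 + x^8 + x^12); the count is [x^8].
(1 + x^2 + x^4) has coefficients 1,0,1,0,1 for degrees 0…4.
(1 + x + x^2 + x^3 + x^4) has coefficients 1,1,1,1,1,0,0,0,0 for degrees 0…8.
Finally multiplying by (1 + x^4 + x^8 + x^12), the product of all factors after the first has coefficients 1,1,1,1,2,1,1,1,2 for degrees 0…8.
[x^8] = 1·2 + 1·1 + 1·2 = 5.

5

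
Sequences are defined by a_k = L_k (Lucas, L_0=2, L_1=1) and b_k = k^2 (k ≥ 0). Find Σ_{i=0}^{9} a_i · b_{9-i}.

This is [x^9] in the product of the two ordinary generating functions.
Σ = 2·81 + 1·64 + 3·49 + 4·36 + 7·25 + 11·16 + 18·9 + 29·4 + 47·1 + 76·0 = 1193.

1193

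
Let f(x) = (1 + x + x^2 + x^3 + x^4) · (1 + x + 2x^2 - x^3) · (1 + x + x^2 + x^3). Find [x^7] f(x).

5

(1 + x + x^2 + x^3 + x^4) has coefficients 1,1,1,1,1 for degrees 0…4.
(1 + x + 2x^2 - x^3) has coefficients 1,1,2,-1,0,0,0,0 for degrees 0…7.
Finally multiplying by (1 + x + x^2 + x^3), the product of all factors after the first has coefficients 1,2,4,3,2,1,-1,0 for degrees 0…7.
[x^7] = 1·0 + 1·(-1) + 1·1 + 1·2 + 1·3 = 5.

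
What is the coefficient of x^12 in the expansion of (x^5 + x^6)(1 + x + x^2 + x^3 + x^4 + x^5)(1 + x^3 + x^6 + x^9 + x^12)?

(x^5 + x^6) has coefficients 0,0,0,0,0,1,1 for degrees 0…6.
(1 + x + x^2 + x^3 + x^4 + x^5) has coefficients 1,1,1,1,1,1,0,0,0,0,0,0,0 for degrees 0…12.
Finally multiplying by (1 + x^3 + x^6 + x^9 + x^12), the product of all factors after the first has coefficients 1,1,1,2,2,2,2,2,2,2,2,2,2 for degrees 0…12.
[x^12] = 1·2 + 1·2 = 4.

4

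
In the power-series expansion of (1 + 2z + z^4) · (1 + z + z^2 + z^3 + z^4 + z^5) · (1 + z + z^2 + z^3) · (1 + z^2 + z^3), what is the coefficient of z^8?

(1 + 2z + z^4) has coefficients 1,2,0,0,1 for degrees 0…4.
(1 + z + z^2 + z^3 + z^4 + z^5) has coefficients 1,1,1,1,1,1,0,0,0 for degrees 0…8.
Multiplying by (1 + z + z^2 + z^3) gives running coefficients 1,2,3,4,4,4,3,2,1 for degrees 0…8.
Finally multiplying by (1 + z^2 + z^3), the product of all factors after the first has coefficients 1,2,4,7,9,11,11,10,8 for degrees 0…8.
[z^8] = 1·8 + 2·10 + 1·9 = 37.

37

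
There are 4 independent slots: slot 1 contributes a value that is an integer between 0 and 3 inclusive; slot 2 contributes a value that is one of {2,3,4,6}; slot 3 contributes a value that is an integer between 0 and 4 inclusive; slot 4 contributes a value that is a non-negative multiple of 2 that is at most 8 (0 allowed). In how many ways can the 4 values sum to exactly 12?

The generating function for the choices is (1 + t + t^2 + t^3)·(t^2 + t^3 + t^4 + t^6)·(1 + t + t^2 + t^3 + t^4)·(1 + t^2 + t^4 + t^6 + t^8); the count is [t^12].
(1 + t + t^2 + t^3) has coefficients 1,1,1,1 for degrees 0…3.
(t^2 + t^3 + t^4 + t^6) has coefficients 0,0,1,1,1,0,1,0,0,0,0,0,0 for degrees 0…12.
Multiplying by (1 + t + t^2 + t^3 + t^4) gives running coefficients 0,0,1,2,3,3,4,3,2,1,1,0,0 for degrees 0…12.
Finally multiplying by (1 + t^2 + t^4 + t^6 + t^8), the product of all factors after the first has coefficients 0,0,1,2,4,5,8,8,10,9,11,9,10 for degrees 0…12.
[t^12] = 1·10 + 1·9 + 1·11 + 1·9 = 39.

39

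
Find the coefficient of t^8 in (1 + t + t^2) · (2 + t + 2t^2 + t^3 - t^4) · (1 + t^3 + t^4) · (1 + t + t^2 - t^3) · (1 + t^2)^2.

(1 + t + t^2) has coefficients 1,1,1 for degrees 0…2.
(2 + t + 2t^2 + t^3 - t^4) has coefficients 2,1,2,1,-1,0,0,0,0 for degrees 0…8.
Multiplying by (1 + t^3 + t^4) gives running coefficients 2,1,2,3,2,3,3,0,-1 for degrees 0…8.
Multiplying by (1 + t + t^2 - t^3) gives running coefficients 2,3,5,4,6,6,5,4,-1 for degrees 0…8.
Finally multiplying by (1 + t^2)^2, the product of all factors after the first has coefficients 2,3,9,10,18,17,22,20,15 for degrees 0…8.
[t^8] = 1·15 + 1·20 + 1·22 = 57.

57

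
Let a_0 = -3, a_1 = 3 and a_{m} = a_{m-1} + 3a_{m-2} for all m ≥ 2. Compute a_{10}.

-1095

The ordinary generating function has denominator 1 - z - 3z^2.
Iterating the recurrence: a_0,…,a_{10} = -3, 3, -6, 3, -15, -6, -51, -69, -222, -429, -1095.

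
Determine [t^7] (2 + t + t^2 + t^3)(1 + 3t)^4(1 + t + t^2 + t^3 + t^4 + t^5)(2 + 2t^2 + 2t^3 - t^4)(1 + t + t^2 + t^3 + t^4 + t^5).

16524

(2 + t + t^2 + t^3) has coefficients 2,1,1,1 for degrees 0…3.
(1 + 3t)^4 has coefficients 1,12,54,108,81,0,0,0 for degrees 0…7.
Multiplying by (1 + t + t^2 + t^3 + t^4 + t^5) gives running coefficients 1,13,67,175,256,256,255,243 for degrees 0…7.
Multiplying by (2 + 2t^2 + 2t^3 - t^4) gives running coefficients 2,26,136,378,671,983,1305,1335 for degrees 0…7.
Finally multiplying by (1 + t + t^2 + t^3 + t^4 + t^5), the product of all factors after the first has coefficients 2,28,164,542,1213,2196,3499,4808 for degrees 0…7.
[t^7] = 2·4808 + 1·3499 + 1·2196 + 1·1213 = 16524.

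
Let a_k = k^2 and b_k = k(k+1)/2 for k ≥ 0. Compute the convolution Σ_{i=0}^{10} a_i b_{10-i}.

2079

The convolution is the x^10 coefficient of A(x)B(x).
Σ = 0·55 + 1·45 + 4·36 + 9·28 + 16·21 + 25·15 + 36·10 + 49·6 + 64·3 + 81·1 + 100·0 = 2079.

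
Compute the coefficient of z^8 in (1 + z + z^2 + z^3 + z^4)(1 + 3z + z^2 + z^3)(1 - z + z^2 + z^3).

6

(1 + z + z^2 + z^3 + z^4) has coefficients 1,1,1,1,1 for degrees 0…4.
(1 + 3z + z^2 + z^3) has coefficients 1,3,1,1,0,0,0,0,0 for degrees 0…8.
Finally multiplying by (1 - z + z^2 + z^3), the product of all factors after the first has coefficients 1,2,-1,4,3,2,1,0,0 for degrees 0…8.
[z^8] = 1·0 + 1·0 + 1·1 + 1·2 + 1·3 = 6.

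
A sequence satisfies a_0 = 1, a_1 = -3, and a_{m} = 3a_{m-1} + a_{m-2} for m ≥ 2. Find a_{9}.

The ordinary generating function has denominator 1 - 3t - t^2.
Iterating the recurrence: a_0,…,a_{9} = 1, -3, -8, -27, -89, -294, -971, -3207, -10592, -34983.

-34983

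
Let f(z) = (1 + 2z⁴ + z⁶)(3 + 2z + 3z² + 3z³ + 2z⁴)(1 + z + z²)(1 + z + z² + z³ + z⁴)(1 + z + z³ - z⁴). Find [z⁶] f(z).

(1 + 2z⁴ + z⁶) has coefficients 1,0,0,0,2,0,1 for degrees 0…6.
(3 + 2z + 3z² + 3z³ + 2z⁴) has coefficients 3,2,3,3,2,0,0 for degrees 0…6.
Multiplying by (1 + z + z²) gives running coefficients 3,5,8,8,8,5,2 for degrees 0…6.
Multiplying by (1 + z + z² + z³ + z⁴) gives running coefficients 3,8,16,24,32,34,31 for degrees 0…6.
Finally multiplying by (1 + z + z³ - z⁴), the product of all factors after the first has coefficients 3,11,24,43,61,74,73 for degrees 0…6.
[z⁶] = 1·73 + 2·24 + 1·3 = 124.

124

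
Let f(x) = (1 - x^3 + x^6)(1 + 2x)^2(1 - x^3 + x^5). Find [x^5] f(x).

-7

(1 - x^3 + x^6) has coefficients 1,0,0,-1,0,0 for degrees 0…5.
(1 + 2x)^2 has coefficients 1,4,4,0,0,0 for degrees 0…5.
Finally multiplying by (1 - x^3 + x^5), the product of all factors after the first has coefficients 1,4,4,-1,-4,-3 for degrees 0…5.
[x^5] = 1·(-3) − 1·4 = -7.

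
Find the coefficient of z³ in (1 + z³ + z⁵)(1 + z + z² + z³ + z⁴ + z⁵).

2

(1 + z³ + z⁵) has coefficients 1,0,0,1 for degrees 0…3.
(1 + z + z² + z³ + z⁴ + z⁵) has coefficients 1,1,1,1 for degrees 0…3.
[z³] = 1·1 + 1·1 = 2.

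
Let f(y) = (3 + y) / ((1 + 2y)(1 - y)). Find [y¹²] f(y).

6828

Partial fractions give a closed form: a_n = (5/3)·(-2)^n + (4/3)·1^n.
At n = 12: a_12 = 6828.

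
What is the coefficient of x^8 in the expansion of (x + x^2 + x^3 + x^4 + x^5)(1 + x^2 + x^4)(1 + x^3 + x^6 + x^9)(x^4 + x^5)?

(x + x^2 + x^3 + x^4 + x^5) has coefficients 0,1,1,1,1,1 for degrees 0…5.
(1 + x^2 + x^4) has coefficients 1,0,1,0,1,0,0,0,0 for degrees 0…8.
Multiplying by (1 + x^3 + x^6 + x^9) gives running coefficients 1,0,1,1,1,1,1,1,1 for degrees 0…8.
Finally multiplying by (x^4 + x^5), the product of all factors after the first has coefficients 0,0,0,0,1,1,1,2,2 for degrees 0…8.
[x^8] = 1·2 + 1·1 + 1·1 + 1·1 + 1·0 = 5.

5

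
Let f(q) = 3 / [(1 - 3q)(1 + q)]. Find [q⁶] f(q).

1641

Partial fractions give a closed form: a_n = (9/4)·3^n + (3/4)·(-1)^n.
At n = 6: a_6 = 1641.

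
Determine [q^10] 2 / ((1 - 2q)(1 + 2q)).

2048

The denominator gives the recurrence a_n = 4a_(n−2) for n ≥ 2; the numerator fixes a_0 = 2, a_1 = 0.
Iterating: 2, 0, 8, 0, 32, 0, 128, 0, 512, 0, 2048, so a_10 = 2048.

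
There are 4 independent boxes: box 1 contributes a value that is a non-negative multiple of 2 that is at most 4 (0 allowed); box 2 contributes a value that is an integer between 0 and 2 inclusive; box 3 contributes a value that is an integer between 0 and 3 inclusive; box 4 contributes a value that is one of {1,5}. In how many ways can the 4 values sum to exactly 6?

8

The generating function for the choices is (1 + q^2 + q^4)·(1 + q + q^2)·(1 + q + q^2 + q^3)·(q + q^5); the count is [q^6].
(1 + q^2 + q^4) has coefficients 1,0,1,0,1 for degrees 0…4.
(1 + q + q^2) has coefficients 1,1,1,0,0,0,0 for degrees 0…6.
Multiplying by (1 + q + q^2 + q^3) gives running coefficients 1,2,3,3,2,1,0 for degrees 0…6.
Finally multiplying by (q + q^5), the product of all factors after the first has coefficients 0,1,2,3,3,3,3 for degrees 0…6.
[q^6] = 1·3 + 1·3 + 1·2 = 8.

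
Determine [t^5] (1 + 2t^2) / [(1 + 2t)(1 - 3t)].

159

The denominator gives the recurrence a_n = a_(n−1) + 6a_(n−2) for n ≥ 3; the numerator fixes a_0 = 1, a_1 = 1, a_2 = 9.
Iterating: 1, 1, 9, 15, 69, 159, so a_5 = 159.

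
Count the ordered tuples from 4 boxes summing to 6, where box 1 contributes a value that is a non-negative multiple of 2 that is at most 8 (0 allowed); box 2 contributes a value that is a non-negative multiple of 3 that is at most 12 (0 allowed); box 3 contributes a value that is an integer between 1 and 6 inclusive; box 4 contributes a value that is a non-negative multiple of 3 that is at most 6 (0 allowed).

The generating function for the choices is (1 + t² + t⁴ + t⁶ + t⁸)·(1 + t³ + t⁶ + t⁹ + t¹²)·(t + t² + t³ + t⁴ + t⁵ + t⁶)·(1 + t³ + t⁶); the count is [t⁶].
(1 + t² + t⁴ + t⁶ + t⁸) has coefficients 1,0,1,0,1,0,1 for degrees 0…6.
(1 + t³ + t⁶ + t⁹ + t¹²) has coefficients 1,0,0,1,0,0,1 for degrees 0…6.
Multiplying by (t + t² + t³ + t⁴ + t⁵ + t⁶) gives running coefficients 0,1,1,1,2,2,2 for degrees 0…6.
Finally multiplying by (1 + t³ + t⁶), the product of all factors after the first has coefficients 0,1,1,1,3,3,3 for degrees 0…6.
[t⁶] = 1·3 + 1·3 + 1·1 + 1·0 = 7.

7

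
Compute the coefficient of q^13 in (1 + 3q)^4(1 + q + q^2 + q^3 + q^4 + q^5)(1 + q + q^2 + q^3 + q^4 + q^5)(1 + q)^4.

12306

(1 + 3q)^4 has coefficients 1,12,54,108,81 for degrees 0…4.
(1 + q + q^2 + q^3 + q^4 + q^5) has coefficients 1,1,1,1,1,1,0,0,0,0,0,0,0,0 for degrees 0…13.
Multiplying by (1 + q + q^2 + q^3 + q^4 + q^5) gives running coefficients 1,2,3,4,5,6,5,4,3,2,1,0,0,0 for degrees 0…13.
Finally multiplying by (1 + q)^4, the product of all factors after the first has coefficients 1,6,17,32,48,64,78,84,78,64,48,32,17,6 for degrees 0…13.
[q^13] = 1·6 + 12·17 + 54·32 + 108·48 + 81·64 = 12306.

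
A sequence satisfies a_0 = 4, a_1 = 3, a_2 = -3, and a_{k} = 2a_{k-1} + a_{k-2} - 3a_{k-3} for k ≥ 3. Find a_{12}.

The ordinary generating function has denominator 1 - 2t - t^2 + 3t^3.
Iterating the recurrence: a_0,…,a_{12} = 4, 3, -3, -15, -42, -90, -177, -318, -543, -873, -1335, -1914, -2544.

-2544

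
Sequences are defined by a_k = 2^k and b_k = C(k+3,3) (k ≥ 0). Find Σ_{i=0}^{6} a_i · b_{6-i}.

848

The convolution is the x^6 coefficient of A(x)B(x).
Σ = 1·84 + 2·56 + 4·35 + 8·20 + 16·10 + 32·4 + 64·1 = 848.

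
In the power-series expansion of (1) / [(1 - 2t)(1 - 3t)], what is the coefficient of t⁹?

The denominator gives the recurrence a_n = 5a_(n−1) − 6a_(n−2) for n ≥ 2; the numerator fixes a_0 = 1, a_1 = 5.
Iterating: 1, 5, 19, 65, 211, 665, 2059, 6305, 19171, 58025, so a_9 = 58025.

58025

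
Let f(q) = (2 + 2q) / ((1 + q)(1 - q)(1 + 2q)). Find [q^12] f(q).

5462

Partial fractions give a closed form: a_n = (2/3)·1^n + (4/3)·(-2)^n.
At n = 12: a_12 = 5462.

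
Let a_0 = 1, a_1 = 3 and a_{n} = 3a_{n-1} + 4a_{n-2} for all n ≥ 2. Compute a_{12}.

The ordinary generating function has denominator 1 - 3y - 4y^2.
Iterating the recurrence: a_0,…,a_{12} = 1, 3, 13, 51, 205, 819, 3277, 13107, 52429, 209715, 838861, 3355443, 13421773.

13421773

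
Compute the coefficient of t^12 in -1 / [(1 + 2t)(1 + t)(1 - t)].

-5461

Partial fractions give a closed form: a_n = (-4/3)·(-2)^n + (1/2)·(-1)^n + (-1/6)·1^n.
At n = 12: a_12 = -5461.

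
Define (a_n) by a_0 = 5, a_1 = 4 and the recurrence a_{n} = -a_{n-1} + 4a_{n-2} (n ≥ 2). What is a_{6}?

320

The ordinary generating function has denominator 1 + x - 4x^2.
Iterating the recurrence: a_0,…,a_{6} = 5, 4, 16, 0, 64, -64, 320.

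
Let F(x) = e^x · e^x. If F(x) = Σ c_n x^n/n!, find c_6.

64

The EGF product rule gives c_6 = Σ_{k_1+k_2=6} C(6; k_1,k_2) · ∏ g_i(k_i), where e^x gives (1)^k; e^x gives (1)^k.
g_1(k) for k = 0…6: 1, 1, 1, 1, 1, 1, 1.
g_2(k) for k = 0…6: 1, 1, 1, 1, 1, 1, 1.
c_6 = Σ_k C(6,k)·g_1(k)·g_2(6−k) = 1·1·1 + 6·1·1 + 15·1·1 + 20·1·1 + 15·1·1 + 6·1·1 + 1·1·1 = 1 + 6 + 15 + 20 + 15 + 6 + 1 = 64.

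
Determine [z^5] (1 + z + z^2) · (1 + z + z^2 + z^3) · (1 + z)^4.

41

(1 + z + z^2) has coefficients 1,1,1 for degrees 0…2.
(1 + z + z^2 + z^3) has coefficients 1,1,1,1,0,0 for degrees 0…5.
Finally multiplying by (1 + z)^4, the product of all factors after the first has coefficients 1,5,11,15,15,11 for degrees 0…5.
[z^5] = 1·11 + 1·15 + 1·15 = 41.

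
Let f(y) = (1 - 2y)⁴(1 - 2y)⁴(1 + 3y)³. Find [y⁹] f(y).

(1 - 2y)⁴ has coefficients 1,-8,24,-32,16 for degrees 0…4.
(1 - 2y)⁴ has coefficients 1,-8,24,-32,16,0,0,0,0,0 for degrees 0…9.
Finally multiplying by (1 + 3y)³, the product of all factors after the first has coefficients 1,1,-21,-5,160,-72,-432,432,0,0 for degrees 0…9.
[y⁹] = 1·0 − 8·0 + 24·432 − 32·(-432) + 16·(-72) = 23040.

23040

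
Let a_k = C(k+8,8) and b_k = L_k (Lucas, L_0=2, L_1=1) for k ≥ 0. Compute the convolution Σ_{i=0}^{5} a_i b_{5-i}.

The convolution is the x^5 coefficient of A(x)B(x).
Σ = 1·11 + 9·7 + 45·4 + 165·3 + 495·1 + 1287·2 = 3818.

3818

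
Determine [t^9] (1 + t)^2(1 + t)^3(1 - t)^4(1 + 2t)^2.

-11

(1 + t)^2 has coefficients 1,2,1 for degrees 0…2.
(1 + t)^3 has coefficients 1,3,3,1,0,0,0,0,0,0 for degrees 0…9.
Multiplying by (1 - t)^4 gives running coefficients 1,-1,-3,3,3,-3,-1,1,0,0 for degrees 0…9.
Finally multiplying by (1 + 2t)^2, the product of all factors after the first has coefficients 1,3,-3,-13,3,21,-1,-15,0,4 for degrees 0…9.
[t^9] = 1·4 + 2·0 + 1·(-15) = -11.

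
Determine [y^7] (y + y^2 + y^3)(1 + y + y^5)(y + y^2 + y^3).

2

(y + y^2 + y^3) has coefficients 0,1,1,1 for degrees 0…3.
(1 + y + y^5) has coefficients 1,1,0,0,0,1,0,0 for degrees 0…7.
Finally multiplying by (y + y^2 + y^3), the product of all factors after the first has coefficients 0,1,2,2,1,0,1,1 for degrees 0…7.
[y^7] = 1·1 + 1·0 + 1·1 = 2.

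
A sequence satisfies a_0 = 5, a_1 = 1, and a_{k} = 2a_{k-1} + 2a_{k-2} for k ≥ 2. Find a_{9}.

The ordinary generating function has denominator 1 - 2t - 2t^2.
Iterating the recurrence: a_0,…,a_{9} = 5, 1, 12, 26, 76, 204, 560, 1528, 4176, 11408.

11408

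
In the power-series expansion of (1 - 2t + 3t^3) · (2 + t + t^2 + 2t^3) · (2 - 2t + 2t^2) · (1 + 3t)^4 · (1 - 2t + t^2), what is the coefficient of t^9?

-126

(1 - 2t + 3t^3) has coefficients 1,-2,0,3 for degrees 0…3.
(2 + t + t^2 + 2t^3) has coefficients 2,1,1,2,0,0,0,0,0,0 for degrees 0…9.
Multiplying by (2 - 2t + 2t^2) gives running coefficients 4,-2,4,4,-2,4,0,0,0,0 for degrees 0…9.
Multiplying by (1 + 3t)^4 gives running coefficients 4,46,196,376,370,466,696,324,270,324 for degrees 0…9.
Finally multiplying by (1 - 2t + t^2), the product of all factors after the first has coefficients 4,38,108,30,-186,102,134,-602,318,108 for degrees 0…9.
[t^9] = 1·108 − 2·318 + 3·134 = -126.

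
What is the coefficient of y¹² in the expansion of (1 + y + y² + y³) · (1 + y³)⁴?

(1 + y + y² + y³) has coefficients 1,1,1,1 for degrees 0…3.
(1 + y³)⁴ has coefficients 1,0,0,4,0,0,6,0,0,4,0,0,1 for degrees 0…12.
[y¹²] = 1·1 + 1·0 + 1·0 + 1·4 = 5.

5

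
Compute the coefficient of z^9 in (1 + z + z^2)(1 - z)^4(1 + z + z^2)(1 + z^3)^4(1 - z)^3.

(1 + z + z^2) has coefficients 1,1,1 for degrees 0…2.
(1 - z)^4 has coefficients 1,-4,6,-4,1,0,0,0,0,0 for degrees 0…9.
Multiplying by (1 + z + z^2) gives running coefficients 1,-3,3,-2,3,-3,1,0,0,0 for degrees 0…9.
Multiplying by (1 + z^3)^4 gives running coefficients 1,-3,3,2,-9,9,-1,-6,6,-4 for degrees 0…9.
Finally multiplying by (1 - z)^3, the product of all factors after the first has coefficients 1,-6,15,-17,-3,39,-57,33,12,-39 for degrees 0…9.
[z^9] = 1·(-39) + 1·12 + 1·33 = 6.

6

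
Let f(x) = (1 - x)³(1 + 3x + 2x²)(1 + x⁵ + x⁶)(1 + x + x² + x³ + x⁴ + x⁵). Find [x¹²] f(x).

(1 - x)³ has coefficients 1,-3,3,-1 for degrees 0…3.
(1 + 3x + 2x²) has coefficients 1,3,2,0,0,0,0,0,0,0,0,0,0 for degrees 0…12.
Multiplying by (1 + x⁵ + x⁶) gives running coefficients 1,3,2,0,0,1,4,5,2,0,0,0,0 for degrees 0…12.
Finally multiplying by (1 + x + x² + x³ + x⁴ + x⁵), the product of all factors after the first has coefficients 1,4,6,6,6,7,10,12,12,12,12,11,7 for degrees 0…12.
[x¹²] = 1·7 − 3·11 + 3·12 − 1·12 = -2.

-2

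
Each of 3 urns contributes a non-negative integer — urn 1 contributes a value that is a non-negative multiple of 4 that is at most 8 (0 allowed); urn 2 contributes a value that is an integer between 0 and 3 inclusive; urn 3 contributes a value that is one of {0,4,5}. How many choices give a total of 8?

3

The generating function for the choices is (1 + q^4 + q^8)·(1 + q + q^2 + q^3)·(1 + q^4 + q^5); the count is [q^8].
(1 + q^4 + q^8) has coefficients 1,0,0,0,1,0,0,0,1 for degrees 0…8.
(1 + q + q^2 + q^3) has coefficients 1,1,1,1,0,0,0,0,0 for degrees 0…8.
Finally multiplying by (1 + q^4 + q^5), the product of all factors after the first has coefficients 1,1,1,1,1,2,2,2,1 for degrees 0…8.
[q^8] = 1·1 + 1·1 + 1·1 = 3.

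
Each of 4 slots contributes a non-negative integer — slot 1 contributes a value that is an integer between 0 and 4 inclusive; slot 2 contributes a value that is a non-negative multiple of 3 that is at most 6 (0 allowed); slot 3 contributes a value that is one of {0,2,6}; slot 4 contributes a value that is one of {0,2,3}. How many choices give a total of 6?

The generating function for the choices is (1 + z + z² + z³ + z⁴)·(1 + z³ + z⁶)·(1 + z² + z⁶)·(1 + z² + z³); the count is [z⁶].
(1 + z + z² + z³ + z⁴) has coefficients 1,1,1,1,1 for degrees 0…4.
(1 + z³ + z⁶) has coefficients 1,0,0,1,0,0,1 for degrees 0…6.
Multiplying by (1 + z² + z⁶) gives running coefficients 1,0,1,1,0,1,2 for degrees 0…6.
Finally multiplying by (1 + z² + z³), the product of all factors after the first has coefficients 1,0,2,2,1,3,3 for degrees 0…6.
[z⁶] = 1·3 + 1·3 + 1·1 + 1·2 + 1·2 = 11.

11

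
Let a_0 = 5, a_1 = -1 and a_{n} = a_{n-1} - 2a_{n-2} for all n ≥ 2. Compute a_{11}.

The ordinary generating function has denominator 1 - y + 2y^2.
Iterating the recurrence: a_0,…,a_{11} = 5, -1, -11, -9, 13, 31, 5, -57, -67, 47, 181, 87.

87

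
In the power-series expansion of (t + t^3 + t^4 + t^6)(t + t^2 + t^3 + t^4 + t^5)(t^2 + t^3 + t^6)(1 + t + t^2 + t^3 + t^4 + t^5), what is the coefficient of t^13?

41

(t + t^3 + t^4 + t^6) has coefficients 0,1,0,1,1,0,1 for degrees 0…6.
(t + t^2 + t^3 + t^4 + t^5) has coefficients 0,1,1,1,1,1,0,0,0,0,0,0,0,0 for degrees 0…13.
Multiplying by (t^2 + t^3 + t^6) gives running coefficients 0,0,0,1,2,2,2,3,2,1,1,1,0,0 for degrees 0…13.
Finally multiplying by (1 + t + t^2 + t^3 + t^4 + t^5), the product of all factors after the first has coefficients 0,0,0,1,3,5,7,10,12,12,11,10,8,5 for degrees 0…13.
[t^13] = 1·8 + 1·11 + 1·12 + 1·10 = 41.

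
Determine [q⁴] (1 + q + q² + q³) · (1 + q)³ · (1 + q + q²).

22

(1 + q + q² + q³) has coefficients 1,1,1,1 for degrees 0…3.
(1 + q)³ has coefficients 1,3,3,1,0 for degrees 0…4.
Finally multiplying by (1 + q + q²), the product of all factors after the first has coefficients 1,4,7,7,4 for degrees 0…4.
[q⁴] = 1·4 + 1·7 + 1·7 + 1·4 = 22.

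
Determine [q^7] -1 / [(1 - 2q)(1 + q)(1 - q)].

-170

Partial fractions give a closed form: a_n = (-4/3)·2^n + (-1/6)·(-1)^n + (1/2)·1^n.
At n = 7: a_7 = -170.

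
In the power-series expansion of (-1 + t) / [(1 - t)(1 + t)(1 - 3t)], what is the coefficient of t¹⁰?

The denominator gives the recurrence a_n = 3a_(n−1) + a_(n−2) − 3a_(n−3) for n ≥ 3; the numerator fixes a_0 = -1, a_1 = -2, a_2 = -7.
Iterating: -1, -2, -7, -20, -61, -182, -547, -1640, -4921, -14762, -44287, so a_10 = -44287.

-44287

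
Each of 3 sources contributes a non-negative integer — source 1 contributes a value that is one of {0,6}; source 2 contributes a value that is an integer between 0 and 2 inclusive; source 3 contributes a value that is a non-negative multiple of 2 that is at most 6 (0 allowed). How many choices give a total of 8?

The generating function for the choices is (1 + q^6)·(1 + q + q^2)·(1 + q^2 + q^4 + q^6); the count is [q^8].
(1 + q^6) has coefficients 1,0,0,0,0,0,1 for degrees 0…6.
(1 + q + q^2) has coefficients 1,1,1,0,0,0,0,0,0 for degrees 0…8.
Finally multiplying by (1 + q^2 + q^4 + q^6), the product of all factors after the first has coefficients 1,1,2,1,2,1,2,1,1 for degrees 0…8.
[q^8] = 1·1 + 1·2 = 3.

3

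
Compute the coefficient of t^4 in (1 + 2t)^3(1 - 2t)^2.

16

(1 + 2t)^3 has coefficients 1,6,12,8 for degrees 0…3.
(1 - 2t)^2 has coefficients 1,-4,4,0,0 for degrees 0…4.
[t^4] = 1·0 + 6·0 + 12·4 + 8·(-4) = 16.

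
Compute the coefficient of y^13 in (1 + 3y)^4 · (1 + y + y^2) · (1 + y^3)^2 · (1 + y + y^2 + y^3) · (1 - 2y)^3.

(1 + 3y)^4 has coefficients 1,12,54,108,81 for degrees 0…4.
(1 + y + y^2) has coefficients 1,1,1,0,0,0,0,0,0,0,0,0,0,0 for degrees 0…13.
Multiplying by (1 + y^3)^2 gives running coefficients 1,1,1,2,2,2,1,1,1,0,0,0,0,0 for degrees 0…13.
Multiplying by (1 + y + y^2 + y^3) gives running coefficients 1,2,3,5,6,7,7,6,5,3,2,1,0,0 for degrees 0…13.
Finally multiplying by (1 - 2y)^3, the product of all factors after the first has coefficients 1,-4,3,3,-4,7,-3,0,-3,-11,-4,-15,-6,-4 for degrees 0…13.
[y^13] = 1·(-4) + 12·(-6) + 54·(-15) + 108·(-4) + 81·(-11) = -2209.

-2209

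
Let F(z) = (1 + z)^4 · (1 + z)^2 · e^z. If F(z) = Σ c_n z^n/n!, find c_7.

37633

The EGF product rule gives c_7 = Σ_{k_1+k_2+k_3=7} C(7; k_1,k_2,k_3) · ∏ g_i(k_i), where (1+z)^4 gives the falling factorial (4)_k; (1+z)^2 gives the falling factorial (2)_k; e^z gives (1)^k.
g_1(k) for k = 0…7: 1, 4, 12, 24, 24, 0, 0, 0.
g_2(k) for k = 0…7: 1, 2, 2, 0, 0, 0, 0, 0.
g_3(k) for k = 0…7: 1, 1, 1, 1, 1, 1, 1, 1.
First combine the last two factors: h(k) = Σ_j C(k,j)·g_2(j)·g_3(k−j) for k = 0…7: 1, 3, 7, 13, 21, 31, 43, 57.
c_7 = Σ_k C(7,k)·g_1(k)·h(7−k) = 1·1·57 + 7·4·43 + 21·12·31 + 35·24·21 + 35·24·13 = 57 + 1204 + 7812 + 17640 + 10920 = 37633.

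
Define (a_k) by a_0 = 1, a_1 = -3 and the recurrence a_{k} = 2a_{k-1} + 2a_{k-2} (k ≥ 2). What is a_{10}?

The ordinary generating function has denominator 1 - 2q - 2q^2.
Iterating the recurrence: a_0,…,a_{10} = 1, -3, -4, -14, -36, -100, -272, -744, -2032, -5552, -15168.

-15168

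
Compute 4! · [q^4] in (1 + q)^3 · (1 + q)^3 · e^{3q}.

4149

The EGF product rule gives c_4 = Σ_{k_1+k_2+k_3=4} C(4; k_1,k_2,k_3) · ∏ g_i(k_i), where (1+q)^3 gives the falling factorial (3)_k; (1+q)^3 gives the falling factorial (3)_k; e^{3q} gives (3)^k.
g_1(k) for k = 0…4: 1, 3, 6, 6, 0.
g_2(k) for k = 0…4: 1, 3, 6, 6, 0.
g_3(k) for k = 0…4: 1, 3, 9, 27, 81.
First combine the last two factors: h(k) = Σ_j C(k,j)·g_2(j)·g_3(k−j) for k = 0…4: 1, 6, 33, 168, 801.
c_4 = Σ_k C(4,k)·g_1(k)·h(4−k) = 1·1·801 + 4·3·168 + 6·6·33 + 4·6·6 = 801 + 2016 + 1188 + 144 = 4149.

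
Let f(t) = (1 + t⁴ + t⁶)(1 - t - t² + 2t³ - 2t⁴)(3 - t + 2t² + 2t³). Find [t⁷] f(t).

-1

(1 + t⁴ + t⁶) has coefficients 1,0,0,0,1,0,1 for degrees 0…6.
(1 - t - t² + 2t³ - 2t⁴) has coefficients 1,-1,-1,2,-2,0,0,0 for degrees 0…7.
Finally multiplying by (3 - t + 2t² + 2t³), the product of all factors after the first has coefficients 3,-4,0,7,-12,4,0,-4 for degrees 0…7.
[t⁷] = 1·(-4) + 1·7 + 1·(-4) = -1.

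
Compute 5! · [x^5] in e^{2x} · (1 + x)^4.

2512

The EGF product rule gives c_5 = Σ_{k_1+k_2=5} C(5; k_1,k_2) · ∏ g_i(k_i), where e^{2x} gives (2)^k; (1+x)^4 gives the falling factorial (4)_k.
g_1(k) for k = 0…5: 1, 2, 4, 8, 16, 32.
g_2(k) for k = 0…5: 1, 4, 12, 24, 24, 0.
c_5 = Σ_k C(5,k)·g_1(k)·g_2(5−k) = 5·2·24 + 10·4·24 + 10·8·12 + 5·16·4 + 1·32·1 = 240 + 960 + 960 + 320 + 32 = 2512.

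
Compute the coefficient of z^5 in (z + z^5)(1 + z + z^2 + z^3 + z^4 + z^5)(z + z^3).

2

(z + z^5) has coefficients 0,1,0,0,0,1 for degrees 0…5.
(1 + z + z^2 + z^3 + z^4 + z^5) has coefficients 1,1,1,1,1,1 for degrees 0…5.
Finally multiplying by (z + z^3), the product of all factors after the first has coefficients 0,1,1,2,2,2 for degrees 0…5.
[z^5] = 1·2 + 1·0 = 2.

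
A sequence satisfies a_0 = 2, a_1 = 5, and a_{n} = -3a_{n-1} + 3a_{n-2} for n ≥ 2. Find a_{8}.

-31833

The ordinary generating function has denominator 1 + 3t - 3t^2.
Iterating the recurrence: a_0,…,a_{8} = 2, 5, -9, 42, -153, 585, -2214, 8397, -31833.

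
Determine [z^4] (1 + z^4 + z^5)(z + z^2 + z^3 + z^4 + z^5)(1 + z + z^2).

(1 + z^4 + z^5) has coefficients 1,0,0,0,1 for degrees 0…4.
(z + z^2 + z^3 + z^4 + z^5) has coefficients 0,1,1,1,1 for degrees 0…4.
Finally multiplying by (1 + z + z^2), the product of all factors after the first has coefficients 0,1,2,3,3 for degrees 0…4.
[z^4] = 1·3 + 1·0 = 3.

3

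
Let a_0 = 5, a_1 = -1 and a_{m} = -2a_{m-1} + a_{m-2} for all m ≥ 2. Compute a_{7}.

The ordinary generating function has denominator 1 + 2z - z^2.
Iterating the recurrence: a_0,…,a_{7} = 5, -1, 7, -15, 37, -89, 215, -519.

-519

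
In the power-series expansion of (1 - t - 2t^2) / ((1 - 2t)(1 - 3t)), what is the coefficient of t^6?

972

The denominator gives the recurrence a_n = 5a_(n−1) − 6a_(n−2) for n ≥ 3; the numerator fixes a_0 = 1, a_1 = 4, a_2 = 12.
Iterating: 1, 4, 12, 36, 108, 324, 972, so a_6 = 972.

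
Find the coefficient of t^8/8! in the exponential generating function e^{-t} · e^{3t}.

256

The EGF product rule gives c_8 = Σ_{k_1+k_2=8} C(8; k_1,k_2) · ∏ g_i(k_i), where e^{-t} gives (-1)^k; e^{3t} gives (3)^k.
g_1(k) for k = 0…8: 1, -1, 1, -1, 1, -1, 1, -1, 1.
g_2(k) for k = 0…8: 1, 3, 9, 27, 81, 243, 729, 2187, 6561.
c_8 = Σ_k C(8,k)·g_1(k)·g_2(8−k) = 1·1·6561 + 8·(-1)·2187 + 28·1·729 + 56·(-1)·243 + 70·1·81 + 56·(-1)·27 + 28·1·9 + 8·(-1)·3 + 1·1·1 = 6561 − 17496 + 20412 − 13608 + 5670 − 1512 + 252 − 24 + 1 = 256.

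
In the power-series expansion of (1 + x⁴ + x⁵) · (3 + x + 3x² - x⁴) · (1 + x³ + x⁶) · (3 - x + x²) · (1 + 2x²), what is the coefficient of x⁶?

35

(1 + x⁴ + x⁵) has coefficients 1,0,0,0,1,1 for degrees 0…5.
(3 + x + 3x² - x⁴) has coefficients 3,1,3,0,-1,0,0 for degrees 0…6.
Multiplying by (1 + x³ + x⁶) gives running coefficients 3,1,3,3,0,3,3 for degrees 0…6.
Multiplying by (3 - x + x²) gives running coefficients 9,0,11,7,0,12,6 for degrees 0…6.
Finally multiplying by (1 + 2x²), the product of all factors after the first has coefficients 9,0,29,7,22,26,6 for degrees 0…6.
[x⁶] = 1·6 + 1·29 + 1·0 = 35.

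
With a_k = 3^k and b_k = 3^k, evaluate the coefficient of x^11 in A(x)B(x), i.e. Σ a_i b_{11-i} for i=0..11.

2125764

Write out a_i and b_{11-i} for i = 0,…,11 and sum the products.
Σ = 1·177147 + 3·59049 + 9·19683 + 27·6561 + 81·2187 + 243·729 + 729·243 + 2187·81 + 6561·27 + 19683·9 + 59049·3 + 177147·1 = 2125764.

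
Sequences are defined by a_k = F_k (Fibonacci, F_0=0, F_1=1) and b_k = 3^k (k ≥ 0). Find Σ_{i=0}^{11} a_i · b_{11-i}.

106184

The convolution is the t^11 coefficient of A(t)B(t).
Σ = 0·177147 + 1·59049 + 1·19683 + 2·6561 + 3·2187 + 5·729 + 8·243 + 13·81 + 21·27 + 34·9 + 55·3 + 89·1 = 106184.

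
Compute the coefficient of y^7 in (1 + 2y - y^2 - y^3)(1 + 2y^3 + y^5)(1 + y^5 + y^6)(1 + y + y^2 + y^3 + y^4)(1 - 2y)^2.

(1 + 2y - y^2 - y^3) has coefficients 1,2,-1,-1 for degrees 0…3.
(1 + 2y^3 + y^5) has coefficients 1,0,0,2,0,1,0,0 for degrees 0…7.
Multiplying by (1 + y^5 + y^6) gives running coefficients 1,0,0,2,0,2,1,0 for degrees 0…7.
Multiplying by (1 + y + y^2 + y^3 + y^4) gives running coefficients 1,1,1,3,3,4,5,5 for degrees 0…7.
Finally multiplying by (1 - 2y)^2, the product of all factors after the first has coefficients 1,-3,1,3,-5,4,1,1 for degrees 0…7.
[y^7] = 1·1 + 2·1 − 1·4 − 1·(-5) = 4.

4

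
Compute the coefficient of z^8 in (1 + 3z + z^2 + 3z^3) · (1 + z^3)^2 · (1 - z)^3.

11

(1 + 3z + z^2 + 3z^3) has coefficients 1,3,1,3 for degrees 0…3.
(1 + z^3)^2 has coefficients 1,0,0,2,0,0,1,0,0 for degrees 0…8.
Finally multiplying by (1 - z)^3, the product of all factors after the first has coefficients 1,-3,3,1,-6,6,-1,-3,3 for degrees 0…8.
[z^8] = 1·3 + 3·(-3) + 1·(-1) + 3·6 = 11.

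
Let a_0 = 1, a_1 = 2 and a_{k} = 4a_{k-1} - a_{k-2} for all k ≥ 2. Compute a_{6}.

1351

The ordinary generating function has denominator 1 - 4y + y^2.
Iterating the recurrence: a_0,…,a_{6} = 1, 2, 7, 26, 97, 362, 1351.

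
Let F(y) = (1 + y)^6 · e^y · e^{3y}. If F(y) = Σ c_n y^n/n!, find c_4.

6952

The EGF product rule gives c_4 = Σ_{k_1+k_2+k_3=4} C(4; k_1,k_2,k_3) · ∏ g_i(k_i), where (1+y)^6 gives the falling factorial (6)_k; e^y gives (1)^k; e^{3y} gives (3)^k.
g_1(k) for k = 0…4: 1, 6, 30, 120, 360.
g_2(k) for k = 0…4: 1, 1, 1, 1, 1.
g_3(k) for k = 0…4: 1, 3, 9, 27, 81.
First combine the last two factors: h(k) = Σ_j C(k,j)·g_2(j)·g_3(k−j) for k = 0…4: 1, 4, 16, 64, 256.
c_4 = Σ_k C(4,k)·g_1(k)·h(4−k) = 1·1·256 + 4·6·64 + 6·30·16 + 4·120·4 + 1·360·1 = 256 + 1536 + 2880 + 1920 + 360 = 6952.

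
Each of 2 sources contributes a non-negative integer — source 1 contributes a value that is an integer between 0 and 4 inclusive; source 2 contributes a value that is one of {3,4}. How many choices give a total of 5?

The generating function for the choices is (1 + x + x^2 + x^3 + x^4)·(x^3 + x^4); the count is [x^5].
(1 + x + x^2 + x^3 + x^4) has coefficients 1,1,1,1,1 for degrees 0…4.
(x^3 + x^4) has coefficients 0,0,0,1,1,0 for degrees 0…5.
[x^5] = 1·0 + 1·1 + 1·1 + 1·0 + 1·0 = 2.

2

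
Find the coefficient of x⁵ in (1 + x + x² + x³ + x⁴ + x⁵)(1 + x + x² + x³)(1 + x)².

(1 + x + x² + x³ + x⁴ + x⁵) has coefficients 1,1,1,1,1,1 for degrees 0…5.
(1 + x + x² + x³) has coefficients 1,1,1,1,0,0 for degrees 0…5.
Finally multiplying by (1 + x)², the product of all factors after the first has coefficients 1,3,4,4,3,1 for degrees 0…5.
[x⁵] = 1·1 + 1·3 + 1·4 + 1·4 + 1·3 + 1·1 = 16.

16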